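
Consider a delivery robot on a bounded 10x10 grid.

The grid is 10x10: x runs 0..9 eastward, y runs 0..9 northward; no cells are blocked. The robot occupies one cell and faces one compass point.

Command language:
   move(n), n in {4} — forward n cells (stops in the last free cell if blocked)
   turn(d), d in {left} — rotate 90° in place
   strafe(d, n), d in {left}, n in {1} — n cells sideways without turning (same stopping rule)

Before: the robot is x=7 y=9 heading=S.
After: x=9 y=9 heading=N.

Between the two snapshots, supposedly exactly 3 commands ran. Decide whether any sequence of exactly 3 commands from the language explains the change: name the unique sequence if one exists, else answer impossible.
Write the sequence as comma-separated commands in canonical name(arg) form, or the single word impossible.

key: cell and facing (now N) both changed — the 3 commands mix motion and turning
initial: x=7 y=9 heading=S
step 1 (turn(left)): x=7 y=9 heading=E
step 2 (move(4)): x=9 y=9 heading=E
step 3 (turn(left)): x=9 y=9 heading=N
no rival 3-sequence matches.

turn(left), move(4), turn(left)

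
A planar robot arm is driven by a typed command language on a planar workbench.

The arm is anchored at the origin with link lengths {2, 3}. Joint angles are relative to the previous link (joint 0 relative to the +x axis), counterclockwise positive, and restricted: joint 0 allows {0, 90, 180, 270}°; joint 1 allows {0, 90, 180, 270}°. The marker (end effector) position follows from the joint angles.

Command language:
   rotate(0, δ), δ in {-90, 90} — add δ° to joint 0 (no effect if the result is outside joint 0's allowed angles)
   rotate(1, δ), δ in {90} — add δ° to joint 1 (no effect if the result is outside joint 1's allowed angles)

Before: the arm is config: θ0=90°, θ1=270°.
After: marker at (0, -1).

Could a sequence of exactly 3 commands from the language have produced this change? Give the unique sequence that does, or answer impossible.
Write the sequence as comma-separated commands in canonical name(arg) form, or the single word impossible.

rotate(1, 90), rotate(1, 90), rotate(1, 90)

initial: config: θ0=90°, θ1=270°
1. rotate(1, 90) → config: θ0=90°, θ1=0°
2. rotate(1, 90) → config: θ0=90°, θ1=90°
3. rotate(1, 90) → config: θ0=90°, θ1=180°
no rival 3-sequence matches.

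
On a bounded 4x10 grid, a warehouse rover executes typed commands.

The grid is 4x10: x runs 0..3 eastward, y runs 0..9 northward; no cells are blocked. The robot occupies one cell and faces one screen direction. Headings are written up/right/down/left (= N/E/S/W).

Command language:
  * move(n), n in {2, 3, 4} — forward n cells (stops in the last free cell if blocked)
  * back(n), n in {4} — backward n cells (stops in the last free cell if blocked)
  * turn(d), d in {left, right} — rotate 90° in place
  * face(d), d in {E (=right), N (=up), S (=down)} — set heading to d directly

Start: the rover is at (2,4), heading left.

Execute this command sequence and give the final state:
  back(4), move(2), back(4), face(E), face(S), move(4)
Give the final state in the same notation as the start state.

t0: at (2,4), heading left
step 1 (back(4)): at (3,4), heading left
step 2 (move(2)): at (1,4), heading left
step 3 (back(4)): at (3,4), heading left
step 4 (face(E)): at (3,4), heading right
step 5 (face(S)): at (3,4), heading down
step 6 (move(4)): at (3,0), heading down

at (3,0), heading down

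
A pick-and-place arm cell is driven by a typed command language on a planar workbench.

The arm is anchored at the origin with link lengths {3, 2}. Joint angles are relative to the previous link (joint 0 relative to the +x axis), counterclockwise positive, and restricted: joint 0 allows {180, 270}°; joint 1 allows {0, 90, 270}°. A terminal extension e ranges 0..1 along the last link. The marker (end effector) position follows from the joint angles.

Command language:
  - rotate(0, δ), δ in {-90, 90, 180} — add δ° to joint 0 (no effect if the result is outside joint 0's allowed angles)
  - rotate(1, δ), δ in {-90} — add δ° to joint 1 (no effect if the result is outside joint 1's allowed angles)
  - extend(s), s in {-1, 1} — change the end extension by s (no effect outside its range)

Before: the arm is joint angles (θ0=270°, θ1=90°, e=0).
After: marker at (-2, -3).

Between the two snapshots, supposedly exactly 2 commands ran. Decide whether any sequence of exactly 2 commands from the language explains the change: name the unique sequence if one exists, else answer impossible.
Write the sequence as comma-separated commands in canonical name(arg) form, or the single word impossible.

initial: joint angles (θ0=270°, θ1=90°, e=0)
[1] after rotate(1, -90): joint angles (θ0=270°, θ1=0°, e=0)
[2] after rotate(1, -90): joint angles (θ0=270°, θ1=270°, e=0)
no rival 2-sequence matches.

rotate(1, -90), rotate(1, -90)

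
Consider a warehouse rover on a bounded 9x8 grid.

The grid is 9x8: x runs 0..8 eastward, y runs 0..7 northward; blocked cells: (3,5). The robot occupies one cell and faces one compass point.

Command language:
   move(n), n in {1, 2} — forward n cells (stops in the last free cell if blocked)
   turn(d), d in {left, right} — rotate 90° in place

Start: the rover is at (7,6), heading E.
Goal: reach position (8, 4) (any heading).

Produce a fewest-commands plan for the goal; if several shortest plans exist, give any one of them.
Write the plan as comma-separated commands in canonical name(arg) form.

begin: at (7,6), heading E
[1] after move(2): at (8,6), heading E
[2] after turn(right): at (8,6), heading S
[3] after move(2): at (8,4), heading S
minimal: 3 command(s), checked below 3.

move(2), turn(right), move(2)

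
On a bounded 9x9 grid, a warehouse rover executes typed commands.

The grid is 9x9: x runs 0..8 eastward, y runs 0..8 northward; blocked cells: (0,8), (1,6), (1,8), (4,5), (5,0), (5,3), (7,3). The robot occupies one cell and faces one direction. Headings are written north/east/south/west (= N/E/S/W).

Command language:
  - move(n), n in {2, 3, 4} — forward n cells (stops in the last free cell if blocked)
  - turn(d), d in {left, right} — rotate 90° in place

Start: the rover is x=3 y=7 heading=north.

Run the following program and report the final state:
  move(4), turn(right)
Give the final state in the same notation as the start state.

t0: x=3 y=7 heading=north
step 1 (move(4)): x=3 y=8 heading=north
step 2 (turn(right)): x=3 y=8 heading=east

x=3 y=8 heading=east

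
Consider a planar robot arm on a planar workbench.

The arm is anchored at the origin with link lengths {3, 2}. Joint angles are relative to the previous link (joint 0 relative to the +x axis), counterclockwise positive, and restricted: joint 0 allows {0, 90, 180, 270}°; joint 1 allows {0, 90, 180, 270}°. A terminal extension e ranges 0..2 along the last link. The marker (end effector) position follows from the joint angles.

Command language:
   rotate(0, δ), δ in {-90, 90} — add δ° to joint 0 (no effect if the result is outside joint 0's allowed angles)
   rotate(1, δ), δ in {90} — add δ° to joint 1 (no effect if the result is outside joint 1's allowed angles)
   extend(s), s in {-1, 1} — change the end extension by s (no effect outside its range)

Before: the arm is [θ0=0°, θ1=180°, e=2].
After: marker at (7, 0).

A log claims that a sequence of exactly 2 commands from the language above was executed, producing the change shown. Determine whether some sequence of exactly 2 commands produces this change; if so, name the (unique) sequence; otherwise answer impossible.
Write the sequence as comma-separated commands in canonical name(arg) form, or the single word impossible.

rotate(1, 90), rotate(1, 90)

initial: [θ0=0°, θ1=180°, e=2]
1. rotate(1, 90) → [θ0=0°, θ1=270°, e=2]
2. rotate(1, 90) → [θ0=0°, θ1=0°, e=2]
no rival 2-sequence matches.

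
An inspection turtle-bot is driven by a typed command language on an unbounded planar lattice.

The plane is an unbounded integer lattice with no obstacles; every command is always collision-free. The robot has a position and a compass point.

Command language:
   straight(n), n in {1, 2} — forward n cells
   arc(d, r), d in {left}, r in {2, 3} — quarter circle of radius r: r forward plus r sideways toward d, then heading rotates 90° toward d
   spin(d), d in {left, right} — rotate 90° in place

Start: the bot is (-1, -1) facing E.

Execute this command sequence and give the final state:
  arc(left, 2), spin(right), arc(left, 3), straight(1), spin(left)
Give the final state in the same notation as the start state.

begin: (-1, -1) facing E
[1] after arc(left, 2): (1, 1) facing N
[2] after spin(right): (1, 1) facing E
[3] after arc(left, 3): (4, 4) facing N
[4] after straight(1): (4, 5) facing N
[5] after spin(left): (4, 5) facing W

(4, 5) facing W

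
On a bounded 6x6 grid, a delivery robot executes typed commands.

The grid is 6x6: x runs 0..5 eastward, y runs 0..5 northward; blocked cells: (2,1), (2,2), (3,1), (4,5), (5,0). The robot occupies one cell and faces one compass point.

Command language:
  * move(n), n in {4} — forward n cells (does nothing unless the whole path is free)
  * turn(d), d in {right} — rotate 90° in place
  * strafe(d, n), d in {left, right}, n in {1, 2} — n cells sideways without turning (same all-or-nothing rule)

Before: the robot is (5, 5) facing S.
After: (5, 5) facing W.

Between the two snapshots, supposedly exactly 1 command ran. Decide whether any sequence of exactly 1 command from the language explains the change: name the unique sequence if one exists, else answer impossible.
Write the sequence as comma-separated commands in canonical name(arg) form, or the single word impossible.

key: parked at (5,5) the whole time — nothing moves the robot
t0: (5, 5) facing S
step 1 (turn(right)): (5, 5) facing W
no rival 1-sequence matches.

turn(right)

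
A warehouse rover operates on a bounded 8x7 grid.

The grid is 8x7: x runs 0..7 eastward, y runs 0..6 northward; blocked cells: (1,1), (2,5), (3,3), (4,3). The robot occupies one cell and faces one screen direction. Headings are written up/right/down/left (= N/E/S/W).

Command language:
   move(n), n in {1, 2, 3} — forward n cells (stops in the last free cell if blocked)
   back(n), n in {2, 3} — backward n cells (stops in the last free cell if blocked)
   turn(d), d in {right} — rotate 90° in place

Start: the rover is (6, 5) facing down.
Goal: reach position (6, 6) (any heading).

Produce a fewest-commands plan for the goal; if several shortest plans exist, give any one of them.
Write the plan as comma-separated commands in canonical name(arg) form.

back(2)

t0: (6, 5) facing down
t=1 back(2) ⇒ (6, 6) facing down
no 0-step plan works, so 1 is optimal.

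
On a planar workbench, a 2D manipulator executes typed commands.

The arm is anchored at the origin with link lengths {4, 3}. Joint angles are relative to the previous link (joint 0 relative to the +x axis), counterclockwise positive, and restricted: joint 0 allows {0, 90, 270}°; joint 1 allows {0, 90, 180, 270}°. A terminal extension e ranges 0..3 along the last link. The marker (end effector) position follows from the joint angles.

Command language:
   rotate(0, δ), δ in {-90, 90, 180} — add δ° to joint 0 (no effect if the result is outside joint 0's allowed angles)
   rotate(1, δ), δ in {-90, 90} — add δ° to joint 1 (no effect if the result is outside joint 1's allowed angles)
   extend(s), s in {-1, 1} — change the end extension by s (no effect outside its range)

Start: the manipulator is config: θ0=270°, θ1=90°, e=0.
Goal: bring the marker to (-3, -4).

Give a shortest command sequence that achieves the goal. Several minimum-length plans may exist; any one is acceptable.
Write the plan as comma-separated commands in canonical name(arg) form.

rotate(1, 90), rotate(1, 90)

start: config: θ0=270°, θ1=90°, e=0
1. rotate(1, 90) → config: θ0=270°, θ1=180°, e=0
2. rotate(1, 90) → config: θ0=270°, θ1=270°, e=0
nothing shorter than 2 reaches the goal.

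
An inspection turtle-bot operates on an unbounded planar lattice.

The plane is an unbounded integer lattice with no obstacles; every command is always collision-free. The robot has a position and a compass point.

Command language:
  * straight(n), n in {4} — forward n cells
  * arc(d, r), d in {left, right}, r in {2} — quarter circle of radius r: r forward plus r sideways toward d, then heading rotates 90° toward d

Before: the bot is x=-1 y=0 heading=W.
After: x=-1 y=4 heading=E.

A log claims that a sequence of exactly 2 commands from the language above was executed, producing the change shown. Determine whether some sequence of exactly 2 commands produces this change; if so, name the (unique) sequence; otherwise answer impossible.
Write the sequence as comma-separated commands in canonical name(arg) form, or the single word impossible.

key: position moved to (-1,4) AND the heading swung to E — translation plus rotation needed
begin: x=-1 y=0 heading=W
t=1 arc(right, 2) ⇒ x=-3 y=2 heading=N
t=2 arc(right, 2) ⇒ x=-1 y=4 heading=E
no other 2-command option fits: unique.

arc(right, 2), arc(right, 2)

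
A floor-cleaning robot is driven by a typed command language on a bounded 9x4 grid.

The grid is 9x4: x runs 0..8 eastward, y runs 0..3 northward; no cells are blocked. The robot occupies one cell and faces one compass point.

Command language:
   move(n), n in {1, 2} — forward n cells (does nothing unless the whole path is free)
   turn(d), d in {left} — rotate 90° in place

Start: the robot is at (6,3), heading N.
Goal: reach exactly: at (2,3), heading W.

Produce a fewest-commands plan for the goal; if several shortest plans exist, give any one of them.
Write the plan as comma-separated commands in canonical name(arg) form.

turn(left), move(2), move(2)

begin: at (6,3), heading N
step 1 (turn(left)): at (6,3), heading W
step 2 (move(2)): at (4,3), heading W
step 3 (move(2)): at (2,3), heading W
minimal: 3 command(s), checked below 3.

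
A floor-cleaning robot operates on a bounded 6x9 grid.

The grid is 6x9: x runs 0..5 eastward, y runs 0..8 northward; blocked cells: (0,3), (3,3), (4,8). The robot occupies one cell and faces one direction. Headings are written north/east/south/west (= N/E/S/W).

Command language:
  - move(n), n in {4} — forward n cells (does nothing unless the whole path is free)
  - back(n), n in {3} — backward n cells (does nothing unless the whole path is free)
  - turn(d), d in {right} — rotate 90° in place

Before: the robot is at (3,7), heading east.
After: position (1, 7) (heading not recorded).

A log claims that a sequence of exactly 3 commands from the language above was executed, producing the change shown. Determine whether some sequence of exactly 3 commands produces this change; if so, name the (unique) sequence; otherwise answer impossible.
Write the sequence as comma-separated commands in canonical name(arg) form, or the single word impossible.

begin: at (3,7), heading east
t=1 back(3) ⇒ at (0,7), heading east
t=2 move(4) ⇒ at (4,7), heading east
t=3 back(3) ⇒ at (1,7), heading east
no other 3-command option fits: unique.

back(3), move(4), back(3)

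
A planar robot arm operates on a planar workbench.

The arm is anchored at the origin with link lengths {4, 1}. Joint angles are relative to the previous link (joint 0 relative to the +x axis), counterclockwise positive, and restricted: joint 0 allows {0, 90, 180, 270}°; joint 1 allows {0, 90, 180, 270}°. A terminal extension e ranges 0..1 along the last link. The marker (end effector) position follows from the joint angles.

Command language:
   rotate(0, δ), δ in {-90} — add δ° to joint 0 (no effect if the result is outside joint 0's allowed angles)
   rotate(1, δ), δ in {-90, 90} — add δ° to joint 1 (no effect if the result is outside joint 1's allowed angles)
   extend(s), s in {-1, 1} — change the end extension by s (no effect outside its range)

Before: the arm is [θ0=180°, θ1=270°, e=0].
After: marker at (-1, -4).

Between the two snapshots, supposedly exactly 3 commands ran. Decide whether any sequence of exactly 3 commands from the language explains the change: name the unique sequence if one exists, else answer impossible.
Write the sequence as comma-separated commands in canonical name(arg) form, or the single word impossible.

t0: [θ0=180°, θ1=270°, e=0]
t=1 rotate(0, -90) ⇒ [θ0=90°, θ1=270°, e=0]
t=2 rotate(0, -90) ⇒ [θ0=0°, θ1=270°, e=0]
t=3 rotate(0, -90) ⇒ [θ0=270°, θ1=270°, e=0]
no rival 3-sequence matches.

rotate(0, -90), rotate(0, -90), rotate(0, -90)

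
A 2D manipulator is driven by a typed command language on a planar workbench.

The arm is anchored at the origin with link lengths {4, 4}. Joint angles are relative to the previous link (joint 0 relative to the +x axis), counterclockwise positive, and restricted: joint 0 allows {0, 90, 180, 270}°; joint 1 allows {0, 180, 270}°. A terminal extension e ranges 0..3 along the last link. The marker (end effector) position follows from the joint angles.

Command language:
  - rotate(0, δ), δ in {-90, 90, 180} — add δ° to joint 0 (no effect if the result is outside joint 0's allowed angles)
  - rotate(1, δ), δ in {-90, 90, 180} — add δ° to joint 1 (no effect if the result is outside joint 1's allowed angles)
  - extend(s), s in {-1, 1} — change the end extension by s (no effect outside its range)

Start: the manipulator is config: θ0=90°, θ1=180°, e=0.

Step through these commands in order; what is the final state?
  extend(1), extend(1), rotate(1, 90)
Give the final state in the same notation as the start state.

initial: config: θ0=90°, θ1=180°, e=0
t=1 extend(1) ⇒ config: θ0=90°, θ1=180°, e=1
t=2 extend(1) ⇒ config: θ0=90°, θ1=180°, e=2
t=3 rotate(1, 90) ⇒ config: θ0=90°, θ1=270°, e=2

config: θ0=90°, θ1=270°, e=2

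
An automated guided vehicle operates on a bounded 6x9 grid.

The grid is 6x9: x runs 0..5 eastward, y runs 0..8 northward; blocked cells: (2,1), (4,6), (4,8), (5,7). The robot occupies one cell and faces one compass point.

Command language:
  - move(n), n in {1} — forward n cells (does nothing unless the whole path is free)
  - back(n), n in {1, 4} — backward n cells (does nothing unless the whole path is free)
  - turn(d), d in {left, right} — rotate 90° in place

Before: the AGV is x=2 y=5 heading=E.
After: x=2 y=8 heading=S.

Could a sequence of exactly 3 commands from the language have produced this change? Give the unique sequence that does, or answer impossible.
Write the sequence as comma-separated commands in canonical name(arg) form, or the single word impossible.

turn(right), move(1), back(4)

key: order matters: swapping turn(right) and back(4) lands elsewhere
t0: x=2 y=5 heading=E
t=1 turn(right) ⇒ x=2 y=5 heading=S
t=2 move(1) ⇒ x=2 y=4 heading=S
t=3 back(4) ⇒ x=2 y=8 heading=S
all 125 alternatives checked — unique.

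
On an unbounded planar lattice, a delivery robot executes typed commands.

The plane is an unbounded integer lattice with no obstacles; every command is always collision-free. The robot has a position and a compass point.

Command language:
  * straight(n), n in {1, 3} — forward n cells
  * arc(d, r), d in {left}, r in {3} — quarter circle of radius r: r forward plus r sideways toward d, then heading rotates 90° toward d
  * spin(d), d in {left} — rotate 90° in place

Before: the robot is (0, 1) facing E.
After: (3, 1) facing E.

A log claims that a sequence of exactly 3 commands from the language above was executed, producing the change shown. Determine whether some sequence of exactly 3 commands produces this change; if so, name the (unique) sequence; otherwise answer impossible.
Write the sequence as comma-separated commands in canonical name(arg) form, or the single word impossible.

key: still facing E at the end — nothing in the sequence rotates
from: (0, 1) facing E
step 1 (straight(1)): (1, 1) facing E
step 2 (straight(1)): (2, 1) facing E
step 3 (straight(1)): (3, 1) facing E
no rival 3-sequence matches.

straight(1), straight(1), straight(1)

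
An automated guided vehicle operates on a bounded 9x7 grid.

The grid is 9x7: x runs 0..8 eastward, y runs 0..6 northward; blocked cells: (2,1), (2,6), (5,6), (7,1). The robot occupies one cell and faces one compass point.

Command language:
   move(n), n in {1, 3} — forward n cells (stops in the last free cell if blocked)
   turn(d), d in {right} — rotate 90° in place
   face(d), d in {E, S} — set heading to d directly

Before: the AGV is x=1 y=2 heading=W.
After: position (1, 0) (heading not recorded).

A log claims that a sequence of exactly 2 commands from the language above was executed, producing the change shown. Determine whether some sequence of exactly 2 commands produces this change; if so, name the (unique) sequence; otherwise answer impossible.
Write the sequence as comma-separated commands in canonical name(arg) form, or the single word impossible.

key: running move(3) before face(S) would end elsewhere — order is forced
initial: x=1 y=2 heading=W
[1] after face(S): x=1 y=2 heading=S
[2] after move(3): x=1 y=0 heading=S
uniquely the one of 25 2-step routes that fits.

face(S), move(3)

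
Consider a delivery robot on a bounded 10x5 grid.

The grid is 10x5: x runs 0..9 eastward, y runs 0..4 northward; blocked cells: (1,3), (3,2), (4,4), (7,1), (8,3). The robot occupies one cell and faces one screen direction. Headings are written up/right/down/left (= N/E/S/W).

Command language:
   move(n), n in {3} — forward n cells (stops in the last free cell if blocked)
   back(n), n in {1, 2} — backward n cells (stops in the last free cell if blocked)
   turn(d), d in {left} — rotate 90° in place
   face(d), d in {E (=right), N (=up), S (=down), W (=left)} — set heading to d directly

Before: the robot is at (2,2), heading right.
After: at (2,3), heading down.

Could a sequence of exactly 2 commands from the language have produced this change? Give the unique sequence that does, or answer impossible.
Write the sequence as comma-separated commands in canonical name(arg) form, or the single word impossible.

key: running back(1) before face(S) would end elsewhere — order is forced
begin: at (2,2), heading right
step 1 (face(S)): at (2,2), heading down
step 2 (back(1)): at (2,3), heading down
no rival 2-sequence matches.

face(S), back(1)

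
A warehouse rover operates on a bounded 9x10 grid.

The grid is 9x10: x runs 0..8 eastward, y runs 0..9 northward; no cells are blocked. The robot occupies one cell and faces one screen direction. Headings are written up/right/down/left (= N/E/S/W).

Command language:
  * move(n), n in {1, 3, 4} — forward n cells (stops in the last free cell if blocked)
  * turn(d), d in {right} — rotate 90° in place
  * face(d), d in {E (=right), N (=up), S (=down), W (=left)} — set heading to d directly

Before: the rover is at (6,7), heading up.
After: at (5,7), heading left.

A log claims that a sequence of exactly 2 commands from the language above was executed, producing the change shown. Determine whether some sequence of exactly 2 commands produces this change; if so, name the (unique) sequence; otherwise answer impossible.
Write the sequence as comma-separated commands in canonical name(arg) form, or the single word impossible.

key: running move(1) before face(W) would end elsewhere — order is forced
from: at (6,7), heading up
[1] after face(W): at (6,7), heading left
[2] after move(1): at (5,7), heading left
uniquely the one of 64 2-step routes that fits.

face(W), move(1)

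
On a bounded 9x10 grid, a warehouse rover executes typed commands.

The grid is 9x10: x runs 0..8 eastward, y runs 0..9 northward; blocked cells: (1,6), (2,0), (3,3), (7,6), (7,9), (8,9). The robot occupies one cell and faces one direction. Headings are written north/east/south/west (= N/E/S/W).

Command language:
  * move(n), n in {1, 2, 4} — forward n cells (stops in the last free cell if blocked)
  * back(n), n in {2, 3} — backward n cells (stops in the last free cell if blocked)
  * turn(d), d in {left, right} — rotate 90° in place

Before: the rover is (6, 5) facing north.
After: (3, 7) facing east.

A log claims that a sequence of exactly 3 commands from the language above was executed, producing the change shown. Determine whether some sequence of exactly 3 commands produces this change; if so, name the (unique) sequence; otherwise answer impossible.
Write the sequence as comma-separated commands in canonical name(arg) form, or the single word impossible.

key: running back(3) before move(2) would end elsewhere — order is forced
begin: (6, 5) facing north
step 1 (move(2)): (6, 7) facing north
step 2 (turn(right)): (6, 7) facing east
step 3 (back(3)): (3, 7) facing east
no rival 3-sequence matches.

move(2), turn(right), back(3)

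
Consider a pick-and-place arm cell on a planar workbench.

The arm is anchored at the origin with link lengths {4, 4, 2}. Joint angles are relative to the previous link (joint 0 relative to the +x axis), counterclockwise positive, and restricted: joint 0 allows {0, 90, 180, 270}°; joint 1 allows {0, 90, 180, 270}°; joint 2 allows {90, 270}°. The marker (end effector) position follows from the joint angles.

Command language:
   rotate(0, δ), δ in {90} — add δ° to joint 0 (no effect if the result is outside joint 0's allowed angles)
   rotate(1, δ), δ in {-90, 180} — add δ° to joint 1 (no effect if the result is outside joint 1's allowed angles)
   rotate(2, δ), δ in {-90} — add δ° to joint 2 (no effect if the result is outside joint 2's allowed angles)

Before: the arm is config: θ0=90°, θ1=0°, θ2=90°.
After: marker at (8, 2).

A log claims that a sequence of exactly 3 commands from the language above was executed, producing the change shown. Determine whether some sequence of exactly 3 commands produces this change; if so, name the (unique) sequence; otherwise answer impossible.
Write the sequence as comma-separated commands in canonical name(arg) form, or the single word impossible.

rotate(0, 90), rotate(0, 90), rotate(0, 90)

start: config: θ0=90°, θ1=0°, θ2=90°
t=1 rotate(0, 90) ⇒ config: θ0=180°, θ1=0°, θ2=90°
t=2 rotate(0, 90) ⇒ config: θ0=270°, θ1=0°, θ2=90°
t=3 rotate(0, 90) ⇒ config: θ0=0°, θ1=0°, θ2=90°
no rival 3-sequence matches.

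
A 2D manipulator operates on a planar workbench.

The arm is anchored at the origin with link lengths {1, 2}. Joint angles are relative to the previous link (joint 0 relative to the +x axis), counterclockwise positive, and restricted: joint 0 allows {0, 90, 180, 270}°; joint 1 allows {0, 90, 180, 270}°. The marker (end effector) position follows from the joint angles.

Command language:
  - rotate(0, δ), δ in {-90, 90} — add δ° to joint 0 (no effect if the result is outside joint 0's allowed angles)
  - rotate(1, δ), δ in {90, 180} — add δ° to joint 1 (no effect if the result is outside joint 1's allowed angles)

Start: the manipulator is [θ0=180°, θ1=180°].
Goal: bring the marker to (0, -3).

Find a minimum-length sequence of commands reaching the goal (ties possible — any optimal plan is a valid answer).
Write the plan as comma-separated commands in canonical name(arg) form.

rotate(1, 180), rotate(0, 90)

initial: [θ0=180°, θ1=180°]
[1] after rotate(1, 180): [θ0=180°, θ1=0°]
[2] after rotate(0, 90): [θ0=270°, θ1=0°]
nothing shorter than 2 reaches the goal.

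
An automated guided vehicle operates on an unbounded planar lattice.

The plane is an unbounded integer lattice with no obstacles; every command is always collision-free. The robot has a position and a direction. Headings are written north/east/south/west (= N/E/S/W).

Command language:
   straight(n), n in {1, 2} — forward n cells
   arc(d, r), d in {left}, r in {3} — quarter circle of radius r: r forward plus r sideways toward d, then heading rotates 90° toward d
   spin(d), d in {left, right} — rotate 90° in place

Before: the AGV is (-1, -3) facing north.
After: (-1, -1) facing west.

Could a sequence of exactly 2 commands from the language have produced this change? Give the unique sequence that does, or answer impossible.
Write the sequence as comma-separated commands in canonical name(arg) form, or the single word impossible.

straight(2), spin(left)

key: position moved to (-1,-1) AND the heading swung to W — translation plus rotation needed
initial: (-1, -3) facing north
[1] after straight(2): (-1, -1) facing north
[2] after spin(left): (-1, -1) facing west
all 25 alternatives checked — unique.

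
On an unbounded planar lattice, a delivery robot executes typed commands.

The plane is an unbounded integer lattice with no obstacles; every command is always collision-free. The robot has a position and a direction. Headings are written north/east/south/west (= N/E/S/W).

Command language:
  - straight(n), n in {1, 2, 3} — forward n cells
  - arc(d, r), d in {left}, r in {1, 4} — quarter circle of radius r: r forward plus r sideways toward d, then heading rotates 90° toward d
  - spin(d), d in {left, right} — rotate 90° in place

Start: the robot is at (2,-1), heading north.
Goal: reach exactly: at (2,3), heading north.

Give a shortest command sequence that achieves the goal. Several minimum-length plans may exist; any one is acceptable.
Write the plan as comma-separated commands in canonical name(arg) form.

start: at (2,-1), heading north
step 1 (straight(2)): at (2,1), heading north
step 2 (straight(2)): at (2,3), heading north
no 1-step plan works, so 2 is optimal.

straight(2), straight(2)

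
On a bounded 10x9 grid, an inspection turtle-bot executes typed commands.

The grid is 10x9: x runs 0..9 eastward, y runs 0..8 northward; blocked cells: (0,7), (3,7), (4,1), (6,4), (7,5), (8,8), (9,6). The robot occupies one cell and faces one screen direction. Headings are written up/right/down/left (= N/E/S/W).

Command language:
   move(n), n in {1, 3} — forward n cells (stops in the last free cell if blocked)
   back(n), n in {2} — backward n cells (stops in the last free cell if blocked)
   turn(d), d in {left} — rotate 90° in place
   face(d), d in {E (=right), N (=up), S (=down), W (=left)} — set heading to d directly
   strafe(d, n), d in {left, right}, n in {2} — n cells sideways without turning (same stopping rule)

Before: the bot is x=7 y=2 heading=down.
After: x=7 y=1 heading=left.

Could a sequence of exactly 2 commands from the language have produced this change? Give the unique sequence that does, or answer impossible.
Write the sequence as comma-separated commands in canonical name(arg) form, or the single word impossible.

move(1), face(W)

key: order matters: swapping move(1) and face(W) lands elsewhere
begin: x=7 y=2 heading=down
step 1 (move(1)): x=7 y=1 heading=down
step 2 (face(W)): x=7 y=1 heading=left
all 100 alternatives checked — unique.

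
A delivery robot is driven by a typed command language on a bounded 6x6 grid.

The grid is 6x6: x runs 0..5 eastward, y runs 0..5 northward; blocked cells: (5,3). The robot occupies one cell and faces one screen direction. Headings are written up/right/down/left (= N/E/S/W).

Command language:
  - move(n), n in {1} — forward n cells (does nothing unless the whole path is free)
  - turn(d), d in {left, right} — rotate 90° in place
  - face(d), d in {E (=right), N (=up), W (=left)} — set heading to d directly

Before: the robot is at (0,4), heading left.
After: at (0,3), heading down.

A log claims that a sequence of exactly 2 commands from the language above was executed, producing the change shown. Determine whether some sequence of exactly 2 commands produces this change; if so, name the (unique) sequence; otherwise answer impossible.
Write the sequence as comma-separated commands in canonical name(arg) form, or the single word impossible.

turn(left), move(1)

key: order matters: swapping turn(left) and move(1) lands elsewhere
t0: at (0,4), heading left
[1] after turn(left): at (0,4), heading down
[2] after move(1): at (0,3), heading down
uniquely the one of 36 2-step routes that fits.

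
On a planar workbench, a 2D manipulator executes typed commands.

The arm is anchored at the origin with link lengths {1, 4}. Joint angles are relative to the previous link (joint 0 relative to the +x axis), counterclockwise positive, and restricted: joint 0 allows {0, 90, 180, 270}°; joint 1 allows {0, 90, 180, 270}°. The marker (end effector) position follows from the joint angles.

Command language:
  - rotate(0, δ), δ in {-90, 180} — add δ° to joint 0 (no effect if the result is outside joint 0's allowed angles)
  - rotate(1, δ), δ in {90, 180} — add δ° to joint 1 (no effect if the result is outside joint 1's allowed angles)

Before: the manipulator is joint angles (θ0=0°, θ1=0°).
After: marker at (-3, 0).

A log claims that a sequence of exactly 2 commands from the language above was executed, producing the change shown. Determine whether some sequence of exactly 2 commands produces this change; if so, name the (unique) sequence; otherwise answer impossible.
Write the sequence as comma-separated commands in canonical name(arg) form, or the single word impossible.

rotate(1, 90), rotate(1, 90)

start: joint angles (θ0=0°, θ1=0°)
[1] after rotate(1, 90): joint angles (θ0=0°, θ1=90°)
[2] after rotate(1, 90): joint angles (θ0=0°, θ1=180°)
no other 2-command option fits: unique.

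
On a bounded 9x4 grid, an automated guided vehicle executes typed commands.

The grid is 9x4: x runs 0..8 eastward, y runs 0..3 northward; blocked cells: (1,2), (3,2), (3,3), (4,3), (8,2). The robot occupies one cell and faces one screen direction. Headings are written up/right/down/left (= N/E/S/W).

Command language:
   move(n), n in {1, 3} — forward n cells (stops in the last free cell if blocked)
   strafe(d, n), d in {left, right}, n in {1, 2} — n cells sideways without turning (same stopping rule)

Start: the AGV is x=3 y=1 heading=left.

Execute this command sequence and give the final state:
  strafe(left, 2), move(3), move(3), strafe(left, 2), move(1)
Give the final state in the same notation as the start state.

x=0 y=0 heading=left

from: x=3 y=1 heading=left
[1] after strafe(left, 2): x=3 y=0 heading=left
[2] after move(3): x=0 y=0 heading=left
[3] after move(3): x=0 y=0 heading=left
[4] after strafe(left, 2): x=0 y=0 heading=left
[5] after move(1): x=0 y=0 heading=left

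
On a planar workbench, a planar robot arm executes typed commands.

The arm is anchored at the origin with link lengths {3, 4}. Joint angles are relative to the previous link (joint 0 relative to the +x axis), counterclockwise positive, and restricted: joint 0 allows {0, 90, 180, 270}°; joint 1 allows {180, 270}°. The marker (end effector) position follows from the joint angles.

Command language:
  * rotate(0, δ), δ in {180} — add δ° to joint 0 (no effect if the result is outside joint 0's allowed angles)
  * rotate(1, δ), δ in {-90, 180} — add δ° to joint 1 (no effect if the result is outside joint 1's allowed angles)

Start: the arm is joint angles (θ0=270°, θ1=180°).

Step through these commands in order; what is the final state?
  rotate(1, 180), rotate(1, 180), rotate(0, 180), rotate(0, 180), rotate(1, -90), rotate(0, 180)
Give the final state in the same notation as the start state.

start: joint angles (θ0=270°, θ1=180°)
[1] after rotate(1, 180): joint angles (θ0=270°, θ1=180°)
[2] after rotate(1, 180): joint angles (θ0=270°, θ1=180°)
[3] after rotate(0, 180): joint angles (θ0=90°, θ1=180°)
[4] after rotate(0, 180): joint angles (θ0=270°, θ1=180°)
[5] after rotate(1, -90): joint angles (θ0=270°, θ1=180°)
[6] after rotate(0, 180): joint angles (θ0=90°, θ1=180°)

joint angles (θ0=90°, θ1=180°)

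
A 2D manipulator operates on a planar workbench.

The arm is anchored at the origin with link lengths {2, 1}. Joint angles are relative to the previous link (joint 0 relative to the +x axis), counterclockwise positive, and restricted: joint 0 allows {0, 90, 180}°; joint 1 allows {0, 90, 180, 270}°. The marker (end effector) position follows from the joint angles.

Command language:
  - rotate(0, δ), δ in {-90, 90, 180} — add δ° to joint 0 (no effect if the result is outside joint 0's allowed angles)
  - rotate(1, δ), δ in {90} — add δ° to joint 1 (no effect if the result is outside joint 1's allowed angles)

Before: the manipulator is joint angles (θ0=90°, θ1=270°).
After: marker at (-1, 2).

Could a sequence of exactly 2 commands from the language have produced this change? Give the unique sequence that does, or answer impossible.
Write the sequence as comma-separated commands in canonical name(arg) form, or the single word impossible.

rotate(1, 90), rotate(1, 90)

t0: joint angles (θ0=90°, θ1=270°)
step 1 (rotate(1, 90)): joint angles (θ0=90°, θ1=0°)
step 2 (rotate(1, 90)): joint angles (θ0=90°, θ1=90°)
uniquely the one of 16 2-step routes that fits.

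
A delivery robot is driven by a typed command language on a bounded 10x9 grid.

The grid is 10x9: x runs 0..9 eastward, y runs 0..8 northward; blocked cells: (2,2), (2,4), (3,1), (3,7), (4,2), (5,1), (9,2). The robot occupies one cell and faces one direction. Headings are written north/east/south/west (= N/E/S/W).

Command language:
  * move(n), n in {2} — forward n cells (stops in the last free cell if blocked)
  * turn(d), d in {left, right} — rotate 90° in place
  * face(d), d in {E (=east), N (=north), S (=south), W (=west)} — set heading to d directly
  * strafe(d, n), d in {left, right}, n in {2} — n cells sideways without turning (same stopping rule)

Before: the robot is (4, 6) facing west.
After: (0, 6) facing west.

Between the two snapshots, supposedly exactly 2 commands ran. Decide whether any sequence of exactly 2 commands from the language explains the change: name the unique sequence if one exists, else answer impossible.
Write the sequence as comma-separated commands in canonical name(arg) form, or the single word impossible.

key: heading stays W — no command in the sequence turns
from: (4, 6) facing west
t=1 move(2) ⇒ (2, 6) facing west
t=2 move(2) ⇒ (0, 6) facing west
no other 2-command option fits: unique.

move(2), move(2)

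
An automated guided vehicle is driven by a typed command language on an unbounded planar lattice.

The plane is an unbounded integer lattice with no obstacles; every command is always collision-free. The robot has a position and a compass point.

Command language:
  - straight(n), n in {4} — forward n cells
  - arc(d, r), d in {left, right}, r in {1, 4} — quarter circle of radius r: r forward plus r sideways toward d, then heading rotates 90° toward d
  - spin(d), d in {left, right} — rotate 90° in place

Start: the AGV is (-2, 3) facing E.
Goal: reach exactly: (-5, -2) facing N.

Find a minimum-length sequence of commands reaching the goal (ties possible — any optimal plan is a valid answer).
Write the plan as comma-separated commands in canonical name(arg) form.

arc(right, 1), arc(right, 4), spin(right)

initial: (-2, 3) facing E
1. arc(right, 1) → (-1, 2) facing S
2. arc(right, 4) → (-5, -2) facing W
3. spin(right) → (-5, -2) facing N
shorter routes all fall short; 3 is best.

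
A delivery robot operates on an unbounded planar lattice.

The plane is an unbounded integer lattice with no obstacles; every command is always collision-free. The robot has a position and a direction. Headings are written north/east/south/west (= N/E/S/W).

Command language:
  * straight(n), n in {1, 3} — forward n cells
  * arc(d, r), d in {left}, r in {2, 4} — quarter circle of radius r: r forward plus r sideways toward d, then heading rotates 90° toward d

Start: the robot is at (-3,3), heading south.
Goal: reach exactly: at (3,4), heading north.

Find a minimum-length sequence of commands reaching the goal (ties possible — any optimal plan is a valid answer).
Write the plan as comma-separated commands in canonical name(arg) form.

straight(1), arc(left, 2), arc(left, 4)

begin: at (-3,3), heading south
1. straight(1) → at (-3,2), heading south
2. arc(left, 2) → at (-1,0), heading east
3. arc(left, 4) → at (3,4), heading north
shorter routes all fall short; 3 is best.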